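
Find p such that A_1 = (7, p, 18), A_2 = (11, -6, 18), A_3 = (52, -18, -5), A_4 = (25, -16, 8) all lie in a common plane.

The points are coplanar iff A_1A_2 · (A_1A_3 × A_1A_4) = 0.
Expanding, this is linear in p: (-88)p + (-968) = 0.
So p = -11.

-11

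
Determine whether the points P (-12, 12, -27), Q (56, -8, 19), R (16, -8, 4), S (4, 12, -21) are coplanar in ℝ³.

A normal to the plane through P, Q, R is n = PQ × PR = (300, -820, -800).
The plane has equation n·X = 8160. For S: n·S = 8160.
Equal, so S lies in the plane and all four are coplanar.

Yes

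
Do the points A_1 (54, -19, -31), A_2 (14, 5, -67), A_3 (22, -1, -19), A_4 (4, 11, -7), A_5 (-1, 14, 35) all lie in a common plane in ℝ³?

No

The plane through A_1, A_2, A_3 has normal n = A_1A_2 × A_1A_3 = (936, 1632, 48) and equation n·P = 18048.
Checking the remaining points: n·A_4 = 21360, n·A_5 = 23592.
Since n·A_4 = 21360 ≠ 18048, A_4 is off the plane and the points are not all coplanar.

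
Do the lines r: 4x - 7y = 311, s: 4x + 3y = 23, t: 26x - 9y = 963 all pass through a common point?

No

Intersecting r and s: solving the 2×2 system gives (x, y) = (547/20, -144/5).
Substitute into t: (26)(547/20) + (-9)(-144/5) = 9703/10.
But t requires 963 ≠ 9703/10, so the three lines have no common point.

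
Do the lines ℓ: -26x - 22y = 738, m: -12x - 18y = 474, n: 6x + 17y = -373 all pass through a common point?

Yes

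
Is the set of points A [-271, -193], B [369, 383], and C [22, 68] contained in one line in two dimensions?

AB = (640, 576), AC = (293, 261).
det[AB; AC] = (640)(261) − (576)(293) = -1728.
The determinant is nonzero, so they are not collinear.

No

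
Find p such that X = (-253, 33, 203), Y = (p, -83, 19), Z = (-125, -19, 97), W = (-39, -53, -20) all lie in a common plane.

Normal to plane XZW: n = (2480, 5860, 120); plane equation n·P = -409700.
Requiring n·Y = -409700: (2480)p + (-484100) = -409700.
So p = 30.

30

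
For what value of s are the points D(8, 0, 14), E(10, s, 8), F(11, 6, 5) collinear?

Collinearity requires DE × DF = 0; each component is linear in s.
The x-component gives (-9)s + (36) = 0, so s = 4.
The remaining components then also vanish.

4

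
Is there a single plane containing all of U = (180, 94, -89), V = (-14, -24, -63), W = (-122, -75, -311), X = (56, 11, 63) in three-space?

Yes

The four points are coplanar iff the 3×3 determinant with rows UV, UW, UX is zero.
Rows: (-194, -118, 26), (-302, -169, -222), (-124, -83, 152).
Expanding along the first row: (-194)(-44114) − (-118)(-73432) + (26)(4110) = 0.
Zero determinant ⇒ coplanar.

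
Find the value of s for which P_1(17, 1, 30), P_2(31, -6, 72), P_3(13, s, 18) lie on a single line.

Collinearity requires P_1P_2 × P_1P_3 = 0; each component is linear in s.
The x-component gives (-42)s + (126) = 0, so s = 3.
The remaining components then also vanish.

3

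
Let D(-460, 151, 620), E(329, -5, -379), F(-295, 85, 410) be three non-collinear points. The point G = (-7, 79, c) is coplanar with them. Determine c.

A normal to the plane is n = DE × DF = (-33174, 855, -26334).
G lies in the plane iff n · DG = 0.
This gives (-26334)c + (1237698) = 0, so c = 47.

47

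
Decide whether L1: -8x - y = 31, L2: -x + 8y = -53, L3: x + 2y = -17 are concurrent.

Yes

Intersecting L1 and L2: solving the 2×2 system gives (x, y) = (-3, -7).
Substitute into L3: (1)(-3) + (2)(-7) = -17.
This equals -17, so (-3, -7) lies on all three lines and they are concurrent.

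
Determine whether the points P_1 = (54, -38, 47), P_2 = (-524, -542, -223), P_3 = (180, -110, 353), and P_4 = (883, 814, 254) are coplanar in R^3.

The four points are coplanar iff the 3×3 determinant with rows P_1P_2, P_1P_3, P_1P_4 is zero.
Rows: (-578, -504, -270), (126, -72, 306), (829, 852, 207).
Expanding along the first row: (-578)(-275616) − (-504)(-227592) + (-270)(167040) = -501120.
Nonzero ⇒ not coplanar.

No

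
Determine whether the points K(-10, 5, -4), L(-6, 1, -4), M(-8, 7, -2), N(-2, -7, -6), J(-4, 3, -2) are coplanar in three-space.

The plane through K, L, M has normal n = KL × KM = (-8, -8, 16) and equation n·P = -24.
Checking the remaining points: n·N = -24, n·J = -24.
All equal -24, so all 5 points lie in one plane.

Yes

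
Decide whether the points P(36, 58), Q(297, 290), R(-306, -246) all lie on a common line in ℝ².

Yes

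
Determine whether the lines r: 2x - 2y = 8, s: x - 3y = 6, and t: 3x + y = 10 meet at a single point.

No

Lines aᵢx + bᵢy = cᵢ with pairwise distinct directions are concurrent exactly when det[aᵢ bᵢ cᵢ] = 0.
Here the determinant is -8.
Nonzero, so no common point exists.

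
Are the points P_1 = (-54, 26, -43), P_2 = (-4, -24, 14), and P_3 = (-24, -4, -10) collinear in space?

No

P_1P_2 = (50, -50, 57), P_1P_3 = (30, -30, 33).
Comparing components 2 and 3: (-50)(33) − (57)(-30) = 60 ≠ 0, so P_1P_2 and P_1P_3 are not parallel and the points are not collinear.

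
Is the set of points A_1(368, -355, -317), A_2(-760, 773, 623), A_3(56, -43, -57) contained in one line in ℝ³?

A_1A_2 = (-1128, 1128, 940), A_1A_3 = (-312, 312, 260).
A_1A_2 × A_1A_3 = (0, 0, 0).
The cross product vanishes, so the three points are collinear.

Yes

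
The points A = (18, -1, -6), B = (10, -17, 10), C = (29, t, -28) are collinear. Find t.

21

Collinearity requires AB × AC = 0; each component is linear in t.
The x-component gives (-16)t + (336) = 0, so t = 21.
The remaining components then also vanish.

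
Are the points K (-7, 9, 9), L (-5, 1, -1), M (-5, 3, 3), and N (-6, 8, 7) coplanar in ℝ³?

No

A normal to the plane through K, L, M is n = KL × KM = (-12, -8, 4).
The plane has equation n·P = 48. For N: n·N = 36.
36 ≠ 48, so N is off the plane.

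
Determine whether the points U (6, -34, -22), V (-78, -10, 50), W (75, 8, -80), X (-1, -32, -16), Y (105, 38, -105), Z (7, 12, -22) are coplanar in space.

The plane through U, V, W has normal n = UV × UW = (-4416, 96, -5184) and equation n·P = 84288.
Checking the remaining points: n·X = 84288, n·Y = 84288, n·Z = 84288.
All equal 84288, so all 6 points lie in one plane.

Yes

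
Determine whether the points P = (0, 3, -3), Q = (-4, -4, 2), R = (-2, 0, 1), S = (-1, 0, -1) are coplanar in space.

With P as base: PQ = (-4, -7, 5), PR = (-2, -3, 4), PS = (-1, -3, 2).
PR × PS = (6, 0, 3).
PQ · (PR × PS) = -9.
Since -9 ≠ 0, the four points are not coplanar.

No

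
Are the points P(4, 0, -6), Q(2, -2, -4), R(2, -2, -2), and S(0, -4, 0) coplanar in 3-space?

Yes

With P as base: PQ = (-2, -2, 2), PR = (-2, -2, 4), PS = (-4, -4, 6).
PR × PS = (4, -4, 0).
PQ · (PR × PS) = 0.
The scalar triple product vanishes, so the four points are coplanar.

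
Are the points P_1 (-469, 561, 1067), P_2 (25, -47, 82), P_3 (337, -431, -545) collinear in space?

No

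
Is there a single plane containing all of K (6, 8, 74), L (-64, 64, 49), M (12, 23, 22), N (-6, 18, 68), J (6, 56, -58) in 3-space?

No

The plane through K, L, M has normal n = KL × KM = (-2537, -3790, -1386) and equation n·P = -148106.
Checking the remaining points: n·N = -147246, n·J = -147074.
Since n·N = -147246 ≠ -148106, N is off the plane and the points are not all coplanar.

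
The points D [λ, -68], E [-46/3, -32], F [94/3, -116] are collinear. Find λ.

14/3

Collinearity: (D − E) must be parallel to (F − E) = (140/3, -84).
Cross-multiplying the components: (λ − (-46/3))·(-84) = (-36)·(140/3).
Solving gives λ = 14/3.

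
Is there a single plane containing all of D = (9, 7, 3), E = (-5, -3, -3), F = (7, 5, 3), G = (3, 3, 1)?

No

A normal to the plane through D, E, F is n = DE × DF = (-12, 12, 8).
The plane has equation n·P = 0. For G: n·G = 8.
8 ≠ 0, so G is off the plane.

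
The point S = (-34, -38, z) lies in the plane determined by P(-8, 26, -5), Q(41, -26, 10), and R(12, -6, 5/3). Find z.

-25/3

Coplanarity requires PQ · (PR × PS) = 0.
PQ = (49, -52, 15), PR = (20, -32, 20/3); the triple product is linear in z with coefficient -528 and constant term -4400.
Setting it to zero: z = -25/3.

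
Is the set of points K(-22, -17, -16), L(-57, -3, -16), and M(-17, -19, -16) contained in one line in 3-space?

KL = (-35, 14, 0), KM = (5, -2, 0).
KL × KM = (0, 0, 0).
The cross product vanishes, so the three points are collinear.

Yes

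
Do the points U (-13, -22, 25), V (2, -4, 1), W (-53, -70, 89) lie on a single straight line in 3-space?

Yes

UV = (15, 18, -24), UW = (-40, -48, 64).
Each component of UW is -8/3 times the corresponding component of UV, so UW = -8/3·UV and the points are collinear.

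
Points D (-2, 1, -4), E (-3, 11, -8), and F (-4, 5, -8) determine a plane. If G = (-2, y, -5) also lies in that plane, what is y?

5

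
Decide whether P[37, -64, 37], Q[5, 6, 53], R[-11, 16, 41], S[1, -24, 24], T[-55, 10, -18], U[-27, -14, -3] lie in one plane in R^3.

The plane through P, Q, R has normal n = PQ × PR = (-1000, -640, 800) and equation n·X = 33560.
Checking the remaining points: n·S = 33560, n·T = 34200, n·U = 33560.
Since n·T = 34200 ≠ 33560, T is off the plane and the points are not all coplanar.

No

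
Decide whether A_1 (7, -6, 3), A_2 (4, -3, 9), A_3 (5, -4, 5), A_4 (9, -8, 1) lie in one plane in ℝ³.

Yes

A normal to the plane through A_1, A_2, A_3 is n = A_1A_2 × A_1A_3 = (-6, -6, 0).
The plane has equation n·P = -6. For A_4: n·A_4 = -6.
Equal, so A_4 lies in the plane and all four are coplanar.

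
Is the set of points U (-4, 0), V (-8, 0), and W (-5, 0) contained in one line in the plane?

Yes

UV = (-4, 0), UW = (-1, 0).
Twice the signed area of △UVW is (-4)(0) − (0)(-1) = 0.
The triangle is degenerate (zero area), so the points are collinear.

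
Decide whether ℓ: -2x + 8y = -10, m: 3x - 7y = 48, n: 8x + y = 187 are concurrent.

No

Lines aᵢx + bᵢy = cᵢ with pairwise distinct directions are concurrent exactly when det[aᵢ bᵢ cᵢ] = 0.
Here the determinant is 708.
Nonzero, so no common point exists.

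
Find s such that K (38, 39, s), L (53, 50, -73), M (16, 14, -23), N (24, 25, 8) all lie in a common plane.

Coplanarity ⇔ det[KL; KM; KN] = 0.
Expanding, this is linear in s: (119)s + (714) = 0.
So s = -6.

-6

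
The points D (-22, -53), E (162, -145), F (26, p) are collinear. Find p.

-77

Collinearity: (F − D) must be parallel to (E − D) = (184, -92).
Cross-multiplying the components: (p − (-53))·(184) = (48)·(-92).
Solving gives p = -77.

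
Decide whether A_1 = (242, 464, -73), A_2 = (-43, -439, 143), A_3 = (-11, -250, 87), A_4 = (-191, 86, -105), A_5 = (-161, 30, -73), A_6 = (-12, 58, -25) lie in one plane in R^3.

The plane through A_1, A_2, A_3 has normal n = A_1A_2 × A_1A_3 = (9744, -9048, -24969) and equation n·P = -17487.
Checking the remaining points: n·A_4 = -17487, n·A_5 = -17487, n·A_6 = -17487.
All equal -17487, so all 6 points lie in one plane.

Yes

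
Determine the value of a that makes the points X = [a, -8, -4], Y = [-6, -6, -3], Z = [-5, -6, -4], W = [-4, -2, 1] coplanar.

Coplanarity ⇔ det[XY; XZ; XW] = 0.
Expanding, this is linear in a: (-4)a + (-32) = 0.
So a = -8.

-8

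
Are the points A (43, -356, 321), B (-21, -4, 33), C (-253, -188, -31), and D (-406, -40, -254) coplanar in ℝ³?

A normal to the plane through A, B, C is n = AB × AC = (-75520, 62720, 93440).
The plane has equation n·P = 4418560. For D: n·D = 4418560.
Equal, so D lies in the plane and all four are coplanar.

Yes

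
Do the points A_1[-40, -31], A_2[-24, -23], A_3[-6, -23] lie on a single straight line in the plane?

A_1A_2 = (16, 8), A_1A_3 = (34, 8).
det[A_1A_2; A_1A_3] = (16)(8) − (8)(34) = -144.
The determinant is nonzero, so they are not collinear.

No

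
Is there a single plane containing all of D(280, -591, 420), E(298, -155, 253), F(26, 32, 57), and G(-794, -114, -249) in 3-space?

Yes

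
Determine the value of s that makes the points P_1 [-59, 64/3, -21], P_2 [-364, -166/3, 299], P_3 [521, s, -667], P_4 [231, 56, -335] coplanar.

The points are coplanar iff P_1P_2 · (P_1P_3 × P_1P_4) = 0.
Expanding, this is linear in s: (2970)s + (-59400) = 0.
So s = 20.

20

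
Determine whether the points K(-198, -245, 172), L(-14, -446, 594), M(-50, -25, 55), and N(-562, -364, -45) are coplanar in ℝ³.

With K as base: KL = (184, -201, 422), KM = (148, 220, -117), KN = (-364, -119, -217).
KM × KN = (-61663, 74704, 62468).
KL · (KM × KN) = 0.
The scalar triple product vanishes, so the four points are coplanar.

Yes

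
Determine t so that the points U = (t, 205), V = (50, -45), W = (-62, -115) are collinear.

450

The three points are collinear iff det[UV; UW] = 0.
This determinant is linear in t: (70)t + (-31500) = 0, so t = 450.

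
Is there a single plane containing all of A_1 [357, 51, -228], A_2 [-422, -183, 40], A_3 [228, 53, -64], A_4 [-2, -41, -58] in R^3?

With A_1 as base: A_1A_2 = (-779, -234, 268), A_1A_3 = (-129, 2, 164), A_1A_4 = (-359, -92, 170).
A_1A_3 × A_1A_4 = (15428, -36946, 12586).
A_1A_2 · (A_1A_3 × A_1A_4) = 0.
The scalar triple product vanishes, so the four points are coplanar.

Yes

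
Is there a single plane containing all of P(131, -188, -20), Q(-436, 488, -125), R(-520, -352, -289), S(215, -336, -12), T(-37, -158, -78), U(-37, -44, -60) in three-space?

The plane through P, Q, R has normal n = PQ × PR = (-199064, -84168, 533064) and equation n·X = -20915080.
Checking the remaining points: n·S = -20915080, n·T = -20915080, n·U = -20915080.
All equal -20915080, so all 6 points lie in one plane.

Yes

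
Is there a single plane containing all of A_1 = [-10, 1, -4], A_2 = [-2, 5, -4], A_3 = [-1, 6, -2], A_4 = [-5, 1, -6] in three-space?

With A_1 as base: A_1A_2 = (8, 4, 0), A_1A_3 = (9, 5, 2), A_1A_4 = (5, 0, -2).
A_1A_3 × A_1A_4 = (-10, 28, -25).
A_1A_2 · (A_1A_3 × A_1A_4) = 32.
Since 32 ≠ 0, the four points are not coplanar.

No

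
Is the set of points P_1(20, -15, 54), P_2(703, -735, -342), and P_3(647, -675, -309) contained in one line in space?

No

P_1P_2 = (683, -720, -396), P_1P_3 = (627, -660, -363).
Comparing components 3 and 1: (-396)(627) − (683)(-363) = -363 ≠ 0, so P_1P_2 and P_1P_3 are not parallel and the points are not collinear.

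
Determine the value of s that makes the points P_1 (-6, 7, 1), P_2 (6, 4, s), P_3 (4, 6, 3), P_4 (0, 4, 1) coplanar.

5/2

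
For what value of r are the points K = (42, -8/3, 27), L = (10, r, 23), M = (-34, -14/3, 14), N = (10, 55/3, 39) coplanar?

-5/3

Normal to plane KMN: n = (249, 1328, -1660); plane equation n·P = -113710/3.
Requiring n·L = -113710/3: (1328)r + (-35690) = -113710/3.
So r = -5/3.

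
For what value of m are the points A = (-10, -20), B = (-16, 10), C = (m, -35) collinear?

-7

Collinearity: (C − A) must be parallel to (B − A) = (-6, 30).
Cross-multiplying the components: (m − (-10))·(30) = (-15)·(-6).
Solving gives m = -7.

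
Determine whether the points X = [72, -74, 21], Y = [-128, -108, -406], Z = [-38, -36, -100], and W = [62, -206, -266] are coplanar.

No

With X as base: XY = (-200, -34, -427), XZ = (-110, 38, -121), XW = (-10, -132, -287).
XZ × XW = (-26878, -30360, 14900).
XY · (XZ × XW) = 45540.
Since 45540 ≠ 0, the four points are not coplanar.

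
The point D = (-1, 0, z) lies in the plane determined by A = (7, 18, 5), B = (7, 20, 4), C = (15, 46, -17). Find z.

A normal to the plane is n = AB × AC = (-16, -8, -16).
D lies in the plane iff n · AD = 0.
This gives (-16)z + (352) = 0, so z = 22.

22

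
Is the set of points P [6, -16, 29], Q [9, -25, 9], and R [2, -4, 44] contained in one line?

PQ = (3, -9, -20), PR = (-4, 12, 15).
PQ × PR = (105, 35, 0).
The cross product is nonzero, so the points do not lie on one line.

No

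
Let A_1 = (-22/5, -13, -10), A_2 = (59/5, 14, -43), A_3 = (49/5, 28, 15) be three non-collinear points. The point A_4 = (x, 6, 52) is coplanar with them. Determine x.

Coplanarity requires A_1A_2 · (A_1A_3 × A_1A_4) = 0.
A_1A_2 = (81/5, 27, -33), A_1A_3 = (71/5, 41, 25); the triple product is linear in x with coefficient 2028 and constant term 48672/5.
Setting it to zero: x = -24/5.

-24/5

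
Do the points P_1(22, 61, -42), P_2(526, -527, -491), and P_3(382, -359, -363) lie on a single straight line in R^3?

No

P_1P_2 = (504, -588, -449), P_1P_3 = (360, -420, -321).
P_1P_2 × P_1P_3 = (168, 144, 0).
The cross product is nonzero, so the points do not lie on one line.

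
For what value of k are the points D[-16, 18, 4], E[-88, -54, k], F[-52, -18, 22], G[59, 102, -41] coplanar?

Normal to plane DFG: n = (108, -270, -324); plane equation n·P = -7884.
Requiring n·E = -7884: (-324)k + (5076) = -7884.
So k = 40.

40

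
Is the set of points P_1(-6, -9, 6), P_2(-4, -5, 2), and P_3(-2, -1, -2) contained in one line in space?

Yes

P_1P_2 = (2, 4, -4), P_1P_3 = (4, 8, -8).
Each component of P_1P_3 is 2 times the corresponding component of P_1P_2, so P_1P_3 = 2·P_1P_2 and the points are collinear.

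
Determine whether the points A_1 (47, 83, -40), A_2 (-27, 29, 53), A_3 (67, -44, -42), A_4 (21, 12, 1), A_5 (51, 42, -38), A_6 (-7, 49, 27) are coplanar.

The plane through A_1, A_2, A_3 has normal n = A_1A_2 × A_1A_3 = (11919, 1712, 10478) and equation n·P = 283169.
Checking the remaining points: n·A_4 = 281321, n·A_5 = 281609, n·A_6 = 283361.
Since n·A_4 = 281321 ≠ 283169, A_4 is off the plane and the points are not all coplanar.

No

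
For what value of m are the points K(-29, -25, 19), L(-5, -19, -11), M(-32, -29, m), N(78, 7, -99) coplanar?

Normal to plane KLN: n = (252, -378, 126); plane equation n·P = 4536.
Requiring n·M = 4536: (126)m + (2898) = 4536.
So m = 13.

13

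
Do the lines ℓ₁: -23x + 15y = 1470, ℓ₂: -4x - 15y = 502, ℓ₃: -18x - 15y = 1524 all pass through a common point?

No

Lines aᵢx + bᵢy = cᵢ with pairwise distinct directions are concurrent exactly when det[aᵢ bᵢ cᵢ] = 0.
Here the determinant is -210.
Nonzero, so no common point exists.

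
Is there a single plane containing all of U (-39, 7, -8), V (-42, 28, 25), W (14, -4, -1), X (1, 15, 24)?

Yes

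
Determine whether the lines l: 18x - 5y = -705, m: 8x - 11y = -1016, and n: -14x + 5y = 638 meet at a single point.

No

Intersecting l and m: solving the 2×2 system gives (x, y) = (-2675/158, 6324/79).
Substitute into n: (-14)(-2675/158) + (5)(6324/79) = 50345/79.
But n requires 638 ≠ 50345/79, so the three lines have no common point.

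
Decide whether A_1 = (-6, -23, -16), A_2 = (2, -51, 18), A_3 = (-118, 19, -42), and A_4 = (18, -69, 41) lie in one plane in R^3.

No

The four points are coplanar iff the 3×3 determinant with rows A_1A_2, A_1A_3, A_1A_4 is zero.
Rows: (8, -28, 34), (-112, 42, -26), (24, -46, 57).
Expanding along the first row: (8)(1198) − (-28)(-5760) + (34)(4144) = -10800.
Nonzero ⇒ not coplanar.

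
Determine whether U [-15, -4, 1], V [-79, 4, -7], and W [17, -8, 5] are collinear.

Yes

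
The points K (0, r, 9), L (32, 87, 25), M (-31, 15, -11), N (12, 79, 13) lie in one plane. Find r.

-9

The points are coplanar iff KL · (KM × KN) = 0.
Expanding, this is linear in r: (36)r + (324) = 0.
So r = -9.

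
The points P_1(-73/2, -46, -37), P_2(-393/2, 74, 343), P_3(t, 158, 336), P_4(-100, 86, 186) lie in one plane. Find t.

Normal to plane P_1P_2P_4: n = (-23400, 11550, -13500); plane equation n·P = 822300.
Requiring n·P_3 = 822300: (-23400)t + (-2711100) = 822300.
So t = -151.

-151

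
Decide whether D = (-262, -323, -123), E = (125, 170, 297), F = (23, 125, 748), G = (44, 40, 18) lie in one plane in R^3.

No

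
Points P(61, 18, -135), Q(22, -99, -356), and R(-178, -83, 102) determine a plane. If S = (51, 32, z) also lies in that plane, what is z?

-78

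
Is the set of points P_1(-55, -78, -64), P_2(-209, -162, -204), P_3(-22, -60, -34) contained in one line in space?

Yes

P_1P_2 = (-154, -84, -140), P_1P_3 = (33, 18, 30).
P_1P_2 × P_1P_3 = (0, 0, 0).
The cross product vanishes, so the three points are collinear.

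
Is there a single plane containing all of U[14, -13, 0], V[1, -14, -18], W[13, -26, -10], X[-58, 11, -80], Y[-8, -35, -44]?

Yes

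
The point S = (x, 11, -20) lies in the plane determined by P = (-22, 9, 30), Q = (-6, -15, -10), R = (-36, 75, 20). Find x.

-10

Coplanarity requires PQ · (PR × PS) = 0.
PQ = (16, -24, -40), PR = (-14, 66, -10); the triple product is linear in x with coefficient 2880 and constant term 28800.
Setting it to zero: x = -10.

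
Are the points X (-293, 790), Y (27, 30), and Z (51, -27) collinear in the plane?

Yes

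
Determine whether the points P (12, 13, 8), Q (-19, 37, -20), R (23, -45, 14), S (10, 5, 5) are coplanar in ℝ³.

With P as base: PQ = (-31, 24, -28), PR = (11, -58, 6), PS = (-2, -8, -3).
PR × PS = (222, 21, -204).
PQ · (PR × PS) = -666.
Since -666 ≠ 0, the four points are not coplanar.

No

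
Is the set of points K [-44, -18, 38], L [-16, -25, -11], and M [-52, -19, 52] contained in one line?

No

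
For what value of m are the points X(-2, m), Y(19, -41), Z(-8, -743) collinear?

-587

Collinearity: (X − Y) must be parallel to (Z − Y) = (-27, -702).
Cross-multiplying the components: (m − (-41))·(-27) = (-21)·(-702).
Solving gives m = -587.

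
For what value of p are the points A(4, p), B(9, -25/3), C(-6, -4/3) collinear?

-6

Collinearity: (A − B) must be parallel to (C − B) = (-15, 7).
Cross-multiplying the components: (p − (-25/3))·(-15) = (-5)·(7).
Solving gives p = -6.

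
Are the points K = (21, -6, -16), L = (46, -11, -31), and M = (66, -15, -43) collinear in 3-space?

KL = (25, -5, -15), KM = (45, -9, -27).
KL × KM = (0, 0, 0).
The cross product vanishes, so the three points are collinear.

Yes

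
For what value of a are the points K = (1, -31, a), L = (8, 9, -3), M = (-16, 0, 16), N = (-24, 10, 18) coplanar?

15

Coplanarity ⇔ det[KL; KM; KN] = 0.
Expanding, this is linear in a: (312)a + (-4680) = 0.
So a = 15.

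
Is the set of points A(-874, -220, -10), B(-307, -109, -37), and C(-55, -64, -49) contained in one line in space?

AB = (567, 111, -27), AC = (819, 156, -39).
AB × AC = (-117, 0, -2457).
The cross product is nonzero, so the points do not lie on one line.

No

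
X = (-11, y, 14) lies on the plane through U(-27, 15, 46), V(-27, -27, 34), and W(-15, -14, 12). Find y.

23

A normal to the plane is n = UV × UW = (1080, -144, 504).
X lies in the plane iff n · UX = 0.
This gives (-144)y + (3312) = 0, so y = 23.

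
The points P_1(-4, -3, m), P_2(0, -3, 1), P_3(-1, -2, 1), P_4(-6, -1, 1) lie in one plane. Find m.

Coplanarity ⇔ det[P_1P_2; P_1P_3; P_1P_4] = 0.
Expanding, this is linear in m: (-4)m + (4) = 0.
So m = 1.

1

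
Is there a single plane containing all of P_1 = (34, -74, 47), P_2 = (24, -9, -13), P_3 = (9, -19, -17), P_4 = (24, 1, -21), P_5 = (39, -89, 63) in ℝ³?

The plane through P_1, P_2, P_3 has normal n = P_1P_2 × P_1P_3 = (-860, 860, 1075) and equation n·P = -42355.
Checking the remaining points: n·P_4 = -42355, n·P_5 = -42355.
All equal -42355, so all 5 points lie in one plane.

Yes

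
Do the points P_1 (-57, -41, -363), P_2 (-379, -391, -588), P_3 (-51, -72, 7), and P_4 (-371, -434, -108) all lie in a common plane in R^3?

No

A normal to the plane through P_1, P_2, P_3 is n = P_1P_2 × P_1P_3 = (-136475, 117790, 12082).
The plane has equation n·P = -1436081. For P_4: n·P_4 = -1793491.
-1793491 ≠ -1436081, so P_4 is off the plane.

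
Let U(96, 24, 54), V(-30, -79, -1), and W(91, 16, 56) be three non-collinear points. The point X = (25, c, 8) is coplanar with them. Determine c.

-20

The plane through U, V, W has equation −646x + 527y + 493z = -22746.
Substituting X: (527)c + (-12206) = -22746, so c = -20.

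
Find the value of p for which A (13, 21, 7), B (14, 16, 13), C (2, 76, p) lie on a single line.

Direction AB = (1, -5, 6). From the x-coordinate of C, the parameter along the line is τ = (2 − 13)/1 = -11.
Then p = 7 + (-11)·(6) = -59.

-59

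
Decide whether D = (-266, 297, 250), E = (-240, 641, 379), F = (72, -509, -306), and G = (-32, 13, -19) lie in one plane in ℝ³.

Yes

With D as base: DE = (26, 344, 129), DF = (338, -806, -556), DG = (234, -284, -269).
DF × DG = (58910, -39182, 92612).
DE · (DF × DG) = 0.
The scalar triple product vanishes, so the four points are coplanar.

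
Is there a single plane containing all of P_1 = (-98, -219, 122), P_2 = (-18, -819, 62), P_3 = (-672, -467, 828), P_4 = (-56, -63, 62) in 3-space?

A normal to the plane through P_1, P_2, P_3 is n = P_1P_2 × P_1P_3 = (-438480, -22040, -364240).
The plane has equation n·P = 3360520. For P_4: n·P_4 = 3360520.
Equal, so P_4 lies in the plane and all four are coplanar.

Yes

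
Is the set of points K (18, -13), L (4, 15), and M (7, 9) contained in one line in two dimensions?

Yes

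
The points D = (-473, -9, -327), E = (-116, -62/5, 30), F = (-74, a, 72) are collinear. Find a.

-64/5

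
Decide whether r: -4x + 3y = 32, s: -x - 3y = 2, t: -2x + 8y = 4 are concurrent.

No

The three lines meet at one point iff the augmented coefficient matrix [aᵢ bᵢ cᵢ] has rank < 3, i.e. its determinant vanishes.
Here the determinant is -336.
Nonzero, so no common point exists.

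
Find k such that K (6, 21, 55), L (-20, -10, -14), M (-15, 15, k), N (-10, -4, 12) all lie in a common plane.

The points are coplanar iff KL · (KM × KN) = 0.
Expanding, this is linear in k: (-154)k + (154) = 0.
So k = 1.

1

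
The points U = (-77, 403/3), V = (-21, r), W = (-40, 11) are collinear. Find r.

Collinearity: (V − U) must be parallel to (W − U) = (37, -370/3).
Cross-multiplying the components: (r − 403/3)·(37) = (56)·(-370/3).
Solving gives r = -157/3.

-157/3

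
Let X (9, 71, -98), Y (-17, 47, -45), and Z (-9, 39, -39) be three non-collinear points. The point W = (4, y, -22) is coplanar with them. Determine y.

21

Coplanarity requires XY · (XZ × XW) = 0.
XY = (-26, -24, 53), XZ = (-18, -32, 59); the triple product is linear in y with coefficient 580 and constant term -12180.
Setting it to zero: y = 21.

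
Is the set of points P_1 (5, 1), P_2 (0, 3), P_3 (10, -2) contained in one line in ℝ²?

No

P_1P_2 = (-5, 2), P_1P_3 = (5, -3).
det[P_1P_2; P_1P_3] = (-5)(-3) − (2)(5) = 5.
The determinant is nonzero, so they are not collinear.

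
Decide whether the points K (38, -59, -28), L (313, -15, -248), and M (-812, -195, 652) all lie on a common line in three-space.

Yes

KL = (275, 44, -220), KM = (-850, -136, 680).
KL × KM = (0, 0, 0).
The cross product vanishes, so the three points are collinear.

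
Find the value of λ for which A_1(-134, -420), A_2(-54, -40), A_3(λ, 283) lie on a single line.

The three points are collinear iff det[A_1A_2; A_1A_3] = 0.
This determinant is linear in λ: (-380)λ + (5320) = 0, so λ = 14.

14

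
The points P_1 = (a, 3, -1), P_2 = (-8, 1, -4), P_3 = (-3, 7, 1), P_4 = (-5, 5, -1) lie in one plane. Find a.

The points are coplanar iff P_1P_2 · (P_1P_3 × P_1P_4) = 0.
Expanding, this is linear in a: (2)a + (10) = 0.
So a = -5.

-5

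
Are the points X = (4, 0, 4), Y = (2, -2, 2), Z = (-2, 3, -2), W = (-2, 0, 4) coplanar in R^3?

No

With X as base: XY = (-2, -2, -2), XZ = (-6, 3, -6), XW = (-6, 0, 0).
XZ × XW = (0, 36, 18).
XY · (XZ × XW) = -108.
Since -108 ≠ 0, the four points are not coplanar.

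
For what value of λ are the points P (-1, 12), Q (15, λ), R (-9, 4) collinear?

Collinearity: (Q − P) must be parallel to (R − P) = (-8, -8).
Cross-multiplying the components: (λ − 12)·(-8) = (16)·(-8).
Solving gives λ = 28.

28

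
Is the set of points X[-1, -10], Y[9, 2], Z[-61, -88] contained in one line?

XY = (10, 12), XZ = (-60, -78).
Twice the signed area of △XYZ is (10)(-78) − (12)(-60) = -60.
The area is nonzero, so the three points are not collinear.

No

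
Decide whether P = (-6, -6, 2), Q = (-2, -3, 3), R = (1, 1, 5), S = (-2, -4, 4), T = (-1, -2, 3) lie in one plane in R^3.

No

The plane through P, Q, R has normal n = PQ × PR = (2, -5, 7) and equation n·X = 32.
Checking the remaining points: n·S = 44, n·T = 29.
Since n·S = 44 ≠ 32, S is off the plane and the points are not all coplanar.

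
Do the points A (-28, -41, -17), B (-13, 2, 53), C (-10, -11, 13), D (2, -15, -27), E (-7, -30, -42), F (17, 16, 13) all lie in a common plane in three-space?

The plane through A, B, C has normal n = AB × AC = (-810, 810, -324) and equation n·P = -5022.
Checking the remaining points: n·D = -5022, n·E = -5022, n·F = -5022.
All equal -5022, so all 6 points lie in one plane.

Yes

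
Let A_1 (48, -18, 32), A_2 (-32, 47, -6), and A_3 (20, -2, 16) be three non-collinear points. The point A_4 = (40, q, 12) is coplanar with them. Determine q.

Coplanarity requires A_1A_2 · (A_1A_3 × A_1A_4) = 0.
A_1A_2 = (-80, 65, -38), A_1A_3 = (-28, 16, -16); the triple product is linear in q with coefficient -216 and constant term -11232.
Setting it to zero: q = -52.

-52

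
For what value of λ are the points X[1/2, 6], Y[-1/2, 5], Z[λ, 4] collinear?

The three points are collinear iff det[XY; XZ] = 0.
This determinant is linear in λ: (1)λ + (3/2) = 0, so λ = -3/2.

-3/2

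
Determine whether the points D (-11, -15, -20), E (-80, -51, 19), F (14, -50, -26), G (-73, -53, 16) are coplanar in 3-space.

Yes

With D as base: DE = (-69, -36, 39), DF = (25, -35, -6), DG = (-62, -38, 36).
DF × DG = (-1488, -528, -3120).
DE · (DF × DG) = 0.
The scalar triple product vanishes, so the four points are coplanar.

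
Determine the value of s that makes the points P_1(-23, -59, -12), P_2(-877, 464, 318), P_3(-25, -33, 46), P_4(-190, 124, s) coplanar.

Normal to plane P_1P_2P_3: n = (21754, 48872, -21158); plane equation n·P = -3129894.
Requiring n·P_4 = -3129894: (-21158)s + (1926868) = -3129894.
So s = 239.

239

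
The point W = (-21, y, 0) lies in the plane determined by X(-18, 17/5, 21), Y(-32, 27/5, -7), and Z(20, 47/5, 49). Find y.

A normal to the plane is n = XY × XZ = (224, -672, -160).
W lies in the plane iff n · XW = 0.
This gives (-672)y + (24864/5) = 0, so y = 37/5.

37/5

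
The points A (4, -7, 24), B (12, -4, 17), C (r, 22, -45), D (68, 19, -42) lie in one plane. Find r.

80

Coplanarity ⇔ det[AB; AC; AD] = 0.
Expanding, this is linear in r: (16)r + (-1280) = 0.
So r = 80.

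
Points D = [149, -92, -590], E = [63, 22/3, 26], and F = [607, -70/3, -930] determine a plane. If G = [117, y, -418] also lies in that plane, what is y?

-200/3

The plane through D, E, F has equation −76072x + 252888y − 51400z = -4274424.
Substituting G: (252888)y + (12584776) = -4274424, so y = -200/3.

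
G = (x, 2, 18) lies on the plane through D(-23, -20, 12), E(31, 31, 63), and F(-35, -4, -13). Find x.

-11

A normal to the plane is n = DE × DF = (-2091, 738, 1476).
G lies in the plane iff n · DG = 0.
This gives (-2091)x + (-23001) = 0, so x = -11.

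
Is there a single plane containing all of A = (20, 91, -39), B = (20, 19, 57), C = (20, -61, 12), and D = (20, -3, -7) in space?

With A as base: AB = (0, -72, 96), AC = (0, -152, 51), AD = (0, -94, 32).
AC × AD = (-70, 0, 0).
AB · (AC × AD) = 0.
The scalar triple product vanishes, so the four points are coplanar.

Yes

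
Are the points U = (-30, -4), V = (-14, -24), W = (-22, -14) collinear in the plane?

UV = (16, -20), UW = (8, -10).
Checking proportionality: UW = 1/2·UV, so the vectors are parallel and the points are collinear.

Yes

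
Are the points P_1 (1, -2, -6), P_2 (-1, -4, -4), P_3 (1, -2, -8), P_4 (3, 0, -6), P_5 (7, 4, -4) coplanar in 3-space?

The plane through P_1, P_2, P_3 has normal n = P_1P_2 × P_1P_3 = (4, -4, 0) and equation n·P = 12.
Checking the remaining points: n·P_4 = 12, n·P_5 = 12.
All equal 12, so all 5 points lie in one plane.

Yes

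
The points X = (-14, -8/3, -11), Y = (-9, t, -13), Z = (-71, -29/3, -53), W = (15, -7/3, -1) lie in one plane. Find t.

Normal to plane XZW: n = (-56, -648, 184); plane equation n·P = 488.
Requiring n·Y = 488: (-648)t + (-1888) = 488.
So t = -11/3.

-11/3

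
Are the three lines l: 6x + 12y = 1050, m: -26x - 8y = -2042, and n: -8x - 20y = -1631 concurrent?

Intersecting l and m: solving the 2×2 system gives (x, y) = (61, 57).
Substitute into n: (-8)(61) + (-20)(57) = -1628.
But n requires -1631 ≠ -1628, so the three lines have no common point.

No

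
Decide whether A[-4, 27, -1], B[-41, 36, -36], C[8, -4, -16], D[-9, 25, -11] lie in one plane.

No

The four points are coplanar iff the 3×3 determinant with rows AB, AC, AD is zero.
Rows: (-37, 9, -35), (12, -31, -15), (-5, -2, -10).
Expanding along the first row: (-37)(280) − (9)(-195) + (-35)(-179) = -2340.
Nonzero ⇒ not coplanar.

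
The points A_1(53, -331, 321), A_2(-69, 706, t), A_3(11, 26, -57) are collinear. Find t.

Direction A_1A_3 = (-42, 357, -378). From the x-coordinate of A_2, the parameter along the line is τ = (-69 − 53)/(-42) = 61/21.
Then t = 321 + 61/21·(-378) = -777.

-777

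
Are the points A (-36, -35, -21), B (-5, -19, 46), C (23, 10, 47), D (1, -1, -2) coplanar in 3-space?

Yes

With A as base: AB = (31, 16, 67), AC = (59, 45, 68), AD = (37, 34, 19).
AC × AD = (-1457, 1395, 341).
AB · (AC × AD) = 0.
The scalar triple product vanishes, so the four points are coplanar.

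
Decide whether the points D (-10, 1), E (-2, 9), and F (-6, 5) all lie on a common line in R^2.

Yes

DE = (8, 8), DF = (4, 4).
Twice the signed area of △DEF is (8)(4) − (8)(4) = 0.
The triangle is degenerate (zero area), so the points are collinear.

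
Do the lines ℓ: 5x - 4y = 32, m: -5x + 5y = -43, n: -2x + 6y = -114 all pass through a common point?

No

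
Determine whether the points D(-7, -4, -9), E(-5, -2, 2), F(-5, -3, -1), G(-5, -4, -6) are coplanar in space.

No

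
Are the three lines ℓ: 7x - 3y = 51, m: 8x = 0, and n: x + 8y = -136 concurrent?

The three lines meet at one point iff the augmented coefficient matrix [aᵢ bᵢ cᵢ] has rank < 3, i.e. its determinant vanishes.
Here the determinant is 0.
It vanishes, so the lines are concurrent at (0, -17).

Yes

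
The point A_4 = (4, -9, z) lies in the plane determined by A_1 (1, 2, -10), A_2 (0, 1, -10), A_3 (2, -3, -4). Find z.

A normal to the plane is n = A_1A_2 × A_1A_3 = (-6, 6, 6).
A_4 lies in the plane iff n · A_1A_4 = 0.
This gives (6)z + (-24) = 0, so z = 4.

4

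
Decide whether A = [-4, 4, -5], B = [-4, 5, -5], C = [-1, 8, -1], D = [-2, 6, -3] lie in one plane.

No

A normal to the plane through A, B, C is n = AB × AC = (4, 0, -3).
The plane has equation n·P = -1. For D: n·D = 1.
1 ≠ -1, so D is off the plane.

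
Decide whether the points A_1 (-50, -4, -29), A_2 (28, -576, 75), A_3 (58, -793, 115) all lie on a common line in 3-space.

No

A_1A_2 = (78, -572, 104), A_1A_3 = (108, -789, 144).
A_1A_2 × A_1A_3 = (-312, 0, 234).
The cross product is nonzero, so the points do not lie on one line.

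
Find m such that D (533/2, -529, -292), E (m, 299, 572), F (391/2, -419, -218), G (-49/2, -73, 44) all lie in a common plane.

-233

Coplanarity ⇔ det[DE; DF; DG] = 0.
Expanding, this is linear in m: (3216)m + (749328) = 0.
So m = -233.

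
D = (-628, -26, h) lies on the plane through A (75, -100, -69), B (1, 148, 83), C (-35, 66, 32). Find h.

Coplanarity requires AB · (AC × AD) = 0.
AB = (-74, 248, 152), AC = (-110, 166, 101); the triple product is linear in h with coefficient 14996 and constant term 479872.
Setting it to zero: h = -32.

-32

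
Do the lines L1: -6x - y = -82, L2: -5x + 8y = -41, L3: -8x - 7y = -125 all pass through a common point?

No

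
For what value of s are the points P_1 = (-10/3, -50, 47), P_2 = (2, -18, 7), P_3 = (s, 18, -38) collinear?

Direction P_1P_2 = (16/3, 32, -40). From the y-coordinate of P_3, the parameter along the line is τ = (18 − (-50))/32 = 17/8.
Then s = (-10/3) + 17/8·(16/3) = 8.

8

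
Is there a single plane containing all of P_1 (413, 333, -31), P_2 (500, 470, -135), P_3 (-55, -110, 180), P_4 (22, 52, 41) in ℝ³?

With P_1 as base: P_1P_2 = (87, 137, -104), P_1P_3 = (-468, -443, 211), P_1P_4 = (-391, -281, 72).
P_1P_3 × P_1P_4 = (27395, -48805, -41705).
P_1P_2 · (P_1P_3 × P_1P_4) = 34400.
Since 34400 ≠ 0, the four points are not coplanar.

No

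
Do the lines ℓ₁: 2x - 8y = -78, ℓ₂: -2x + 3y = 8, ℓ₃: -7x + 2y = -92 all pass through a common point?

Intersecting ℓ₁ and ℓ₂: solving the 2×2 system gives (x, y) = (17, 14).
Substitute into ℓ₃: (-7)(17) + (2)(14) = -91.
But ℓ₃ requires -92 ≠ -91, so the three lines have no common point.

No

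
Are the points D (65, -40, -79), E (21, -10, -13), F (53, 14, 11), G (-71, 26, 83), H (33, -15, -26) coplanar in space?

Yes

The plane through D, E, F has normal n = DE × DF = (-864, 3168, -2016) and equation n·P = -23616.
Checking the remaining points: n·G = -23616, n·H = -23616.
All equal -23616, so all 5 points lie in one plane.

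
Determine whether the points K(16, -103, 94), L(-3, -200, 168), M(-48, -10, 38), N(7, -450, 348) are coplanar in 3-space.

Yes

A normal to the plane through K, L, M is n = KL × KM = (-1450, -5800, -7975).
The plane has equation n·P = -175450. For N: n·N = -175450.
Equal, so N lies in the plane and all four are coplanar.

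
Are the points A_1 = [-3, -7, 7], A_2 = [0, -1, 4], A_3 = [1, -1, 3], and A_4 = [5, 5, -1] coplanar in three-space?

The four points are coplanar iff the 3×3 determinant with rows A_1A_2, A_1A_3, A_1A_4 is zero.
Rows: (3, 6, -3), (4, 6, -4), (8, 12, -8).
Expanding along the first row: (3)(0) − (6)(0) + (-3)(0) = 0.
Zero determinant ⇒ coplanar.

Yes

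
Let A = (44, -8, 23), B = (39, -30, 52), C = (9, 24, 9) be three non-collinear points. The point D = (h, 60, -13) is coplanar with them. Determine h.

-21

The plane through A, B, C has equation −620x − 1085y − 930z = -39990.
Substituting D: (-620)h + (-53010) = -39990, so h = -21.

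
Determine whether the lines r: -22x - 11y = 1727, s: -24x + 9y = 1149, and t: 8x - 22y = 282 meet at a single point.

Yes

Intersecting r and s: solving the 2×2 system gives (x, y) = (-61, -35).
Substitute into t: (8)(-61) + (-22)(-35) = 282.
This equals 282, so (-61, -35) lies on all three lines and they are concurrent.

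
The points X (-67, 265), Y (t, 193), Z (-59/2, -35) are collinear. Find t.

-58

Collinearity: (Y − X) must be parallel to (Z − X) = (75/2, -300).
Cross-multiplying the components: (t − (-67))·(-300) = (-72)·(75/2).
Solving gives t = -58.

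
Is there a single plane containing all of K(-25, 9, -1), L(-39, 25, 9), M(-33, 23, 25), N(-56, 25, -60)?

Yes

The four points are coplanar iff the 3×3 determinant with rows KL, KM, KN is zero.
Rows: (-14, 16, 10), (-8, 14, 26), (-31, 16, -59).
Expanding along the first row: (-14)(-1242) − (16)(1278) + (10)(306) = 0.
Zero determinant ⇒ coplanar.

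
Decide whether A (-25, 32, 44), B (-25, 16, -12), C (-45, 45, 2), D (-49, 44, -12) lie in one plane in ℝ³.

No

The four points are coplanar iff the 3×3 determinant with rows AB, AC, AD is zero.
Rows: (0, -16, -56), (-20, 13, -42), (-24, 12, -56).
Expanding along the first row: (0)(-224) − (-16)(112) + (-56)(72) = -2240.
Nonzero ⇒ not coplanar.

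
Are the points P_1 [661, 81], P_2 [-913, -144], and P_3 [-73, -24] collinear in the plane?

P_1P_2 = (-1574, -225), P_1P_3 = (-734, -105).
det[P_1P_2; P_1P_3] = (-1574)(-105) − (-225)(-734) = 120.
The determinant is nonzero, so they are not collinear.

No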